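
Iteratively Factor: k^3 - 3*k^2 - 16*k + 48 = (k - 4)*(k^2 + k - 12) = (k - 4)*(k + 4)*(k - 3)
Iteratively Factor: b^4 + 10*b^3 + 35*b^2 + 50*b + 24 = (b + 4)*(b^3 + 6*b^2 + 11*b + 6) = (b + 3)*(b + 4)*(b^2 + 3*b + 2) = (b + 2)*(b + 3)*(b + 4)*(b + 1)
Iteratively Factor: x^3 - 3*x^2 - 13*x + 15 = (x + 3)*(x^2 - 6*x + 5) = (x - 5)*(x + 3)*(x - 1)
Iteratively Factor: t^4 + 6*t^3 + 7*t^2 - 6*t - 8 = (t + 4)*(t^3 + 2*t^2 - t - 2) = (t - 1)*(t + 4)*(t^2 + 3*t + 2) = (t - 1)*(t + 1)*(t + 4)*(t + 2)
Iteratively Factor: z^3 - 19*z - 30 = (z + 3)*(z^2 - 3*z - 10) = (z + 2)*(z + 3)*(z - 5)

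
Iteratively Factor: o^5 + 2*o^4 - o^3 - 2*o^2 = (o + 2)*(o^4 - o^2) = o*(o + 2)*(o^3 - o) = o^2*(o + 2)*(o^2 - 1) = o^2*(o + 1)*(o + 2)*(o - 1)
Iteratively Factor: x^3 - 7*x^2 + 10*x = (x - 2)*(x^2 - 5*x) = x*(x - 2)*(x - 5)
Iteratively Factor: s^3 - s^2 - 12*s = (s + 3)*(s^2 - 4*s) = s*(s + 3)*(s - 4)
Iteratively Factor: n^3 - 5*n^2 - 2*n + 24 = (n - 3)*(n^2 - 2*n - 8) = (n - 4)*(n - 3)*(n + 2)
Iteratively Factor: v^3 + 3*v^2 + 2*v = (v)*(v^2 + 3*v + 2) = v*(v + 2)*(v + 1)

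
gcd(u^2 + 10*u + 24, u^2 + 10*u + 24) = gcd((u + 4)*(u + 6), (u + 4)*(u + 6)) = u^2 + 10*u + 24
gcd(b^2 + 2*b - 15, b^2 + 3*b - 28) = 1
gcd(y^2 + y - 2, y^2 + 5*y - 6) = y - 1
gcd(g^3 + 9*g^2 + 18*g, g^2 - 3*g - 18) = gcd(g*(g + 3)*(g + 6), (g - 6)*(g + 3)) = g + 3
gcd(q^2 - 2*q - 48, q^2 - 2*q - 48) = q^2 - 2*q - 48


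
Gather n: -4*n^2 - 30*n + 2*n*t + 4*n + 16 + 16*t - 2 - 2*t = -4*n^2 + n*(2*t - 26) + 14*t + 14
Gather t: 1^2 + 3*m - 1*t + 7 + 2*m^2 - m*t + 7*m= 2*m^2 + 10*m + t*(-m - 1) + 8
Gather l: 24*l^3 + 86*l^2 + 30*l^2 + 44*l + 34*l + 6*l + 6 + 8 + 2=24*l^3 + 116*l^2 + 84*l + 16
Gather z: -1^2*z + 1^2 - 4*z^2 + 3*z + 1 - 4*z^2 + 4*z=-8*z^2 + 6*z + 2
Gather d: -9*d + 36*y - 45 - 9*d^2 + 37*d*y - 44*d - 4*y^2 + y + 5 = -9*d^2 + d*(37*y - 53) - 4*y^2 + 37*y - 40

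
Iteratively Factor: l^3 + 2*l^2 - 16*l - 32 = (l + 2)*(l^2 - 16) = (l - 4)*(l + 2)*(l + 4)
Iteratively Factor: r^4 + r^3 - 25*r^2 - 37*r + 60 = (r - 1)*(r^3 + 2*r^2 - 23*r - 60) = (r - 1)*(r + 4)*(r^2 - 2*r - 15) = (r - 5)*(r - 1)*(r + 4)*(r + 3)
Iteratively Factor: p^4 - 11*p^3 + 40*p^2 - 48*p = (p - 3)*(p^3 - 8*p^2 + 16*p) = (p - 4)*(p - 3)*(p^2 - 4*p) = (p - 4)^2*(p - 3)*(p)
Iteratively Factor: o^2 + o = (o + 1)*(o)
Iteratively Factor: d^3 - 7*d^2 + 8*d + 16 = (d - 4)*(d^2 - 3*d - 4) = (d - 4)^2*(d + 1)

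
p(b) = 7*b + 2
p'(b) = 7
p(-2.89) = -18.23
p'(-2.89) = 7.00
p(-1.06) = -5.42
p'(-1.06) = 7.00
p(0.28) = 3.96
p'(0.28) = 7.00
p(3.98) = 29.86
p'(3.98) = 7.00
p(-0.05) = 1.65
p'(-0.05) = 7.00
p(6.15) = 45.05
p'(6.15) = 7.00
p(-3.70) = -23.90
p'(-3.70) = 7.00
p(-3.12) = -19.84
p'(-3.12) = 7.00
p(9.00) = 65.00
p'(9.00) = 7.00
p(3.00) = 23.00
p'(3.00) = 7.00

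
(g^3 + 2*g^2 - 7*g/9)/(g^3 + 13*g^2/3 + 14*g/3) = (g - 1/3)/(g + 2)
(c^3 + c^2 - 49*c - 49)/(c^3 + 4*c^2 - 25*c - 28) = (c - 7)/(c - 4)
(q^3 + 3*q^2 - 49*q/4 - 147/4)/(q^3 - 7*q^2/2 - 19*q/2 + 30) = (4*q^2 - 49)/(2*(2*q^2 - 13*q + 20))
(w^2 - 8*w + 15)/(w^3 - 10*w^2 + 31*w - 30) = 1/(w - 2)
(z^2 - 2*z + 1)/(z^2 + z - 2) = (z - 1)/(z + 2)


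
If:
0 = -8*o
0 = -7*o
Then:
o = 0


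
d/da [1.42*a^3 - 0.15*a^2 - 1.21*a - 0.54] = 4.26*a^2 - 0.3*a - 1.21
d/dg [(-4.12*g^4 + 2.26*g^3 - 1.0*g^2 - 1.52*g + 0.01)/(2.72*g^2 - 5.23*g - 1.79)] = (-22.4128*g^5 + 70.79*g^4 + 5.8596*g^3 - 2.7718*g^2 + 3.5256*g + 2.7731)/(7.3984*g^4 - 28.4512*g^3 + 17.6153*g^2 + 18.7234*g + 3.2041)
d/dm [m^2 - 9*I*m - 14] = 2*m - 9*I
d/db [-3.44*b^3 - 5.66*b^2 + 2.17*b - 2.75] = -10.32*b^2 - 11.32*b + 2.17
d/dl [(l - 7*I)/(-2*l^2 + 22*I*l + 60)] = (l^2 - 14*I*l - 47)/(2*(l^4 - 22*I*l^3 - 181*l^2 + 660*I*l + 900))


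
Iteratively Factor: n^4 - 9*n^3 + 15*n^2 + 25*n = (n)*(n^3 - 9*n^2 + 15*n + 25) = n*(n + 1)*(n^2 - 10*n + 25) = n*(n - 5)*(n + 1)*(n - 5)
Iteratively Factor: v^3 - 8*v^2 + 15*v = (v - 3)*(v^2 - 5*v) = v*(v - 3)*(v - 5)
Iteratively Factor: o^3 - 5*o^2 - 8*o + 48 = (o + 3)*(o^2 - 8*o + 16) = (o - 4)*(o + 3)*(o - 4)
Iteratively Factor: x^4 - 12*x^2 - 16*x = (x + 2)*(x^3 - 2*x^2 - 8*x) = (x - 4)*(x + 2)*(x^2 + 2*x) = x*(x - 4)*(x + 2)*(x + 2)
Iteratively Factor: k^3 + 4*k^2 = (k + 4)*(k^2) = k*(k + 4)*(k)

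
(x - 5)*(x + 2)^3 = x^4 + x^3 - 18*x^2 - 52*x - 40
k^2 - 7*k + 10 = (k - 5)*(k - 2)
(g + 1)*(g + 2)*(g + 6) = g^3 + 9*g^2 + 20*g + 12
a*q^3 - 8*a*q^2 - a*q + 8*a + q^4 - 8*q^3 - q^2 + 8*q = (a + q)*(q - 8)*(q - 1)*(q + 1)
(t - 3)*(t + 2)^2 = t^3 + t^2 - 8*t - 12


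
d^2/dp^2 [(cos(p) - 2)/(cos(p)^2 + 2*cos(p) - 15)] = (-9*(1 - cos(2*p))^2*cos(p)/4 + 5*(1 - cos(2*p))^2/2 - 311*cos(p)/2 + 53*cos(2*p) - 21*cos(3*p) + cos(5*p)/2 + 27)/((cos(p) - 3)^3*(cos(p) + 5)^3)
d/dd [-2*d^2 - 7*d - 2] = -4*d - 7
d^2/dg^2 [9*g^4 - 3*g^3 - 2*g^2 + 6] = 108*g^2 - 18*g - 4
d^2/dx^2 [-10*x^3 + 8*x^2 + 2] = 16 - 60*x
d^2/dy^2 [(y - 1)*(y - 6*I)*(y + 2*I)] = 6*y - 2 - 8*I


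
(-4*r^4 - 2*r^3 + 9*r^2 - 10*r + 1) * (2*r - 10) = -8*r^5 + 36*r^4 + 38*r^3 - 110*r^2 + 102*r - 10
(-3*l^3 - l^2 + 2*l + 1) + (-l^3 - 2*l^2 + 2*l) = -4*l^3 - 3*l^2 + 4*l + 1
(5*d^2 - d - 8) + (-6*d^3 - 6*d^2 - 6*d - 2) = -6*d^3 - d^2 - 7*d - 10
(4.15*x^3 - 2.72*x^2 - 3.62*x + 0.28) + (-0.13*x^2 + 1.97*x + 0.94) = 4.15*x^3 - 2.85*x^2 - 1.65*x + 1.22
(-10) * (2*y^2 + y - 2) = -20*y^2 - 10*y + 20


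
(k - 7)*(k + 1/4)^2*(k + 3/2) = k^4 - 5*k^3 - 211*k^2/16 - 179*k/32 - 21/32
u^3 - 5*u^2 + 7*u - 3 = (u - 3)*(u - 1)^2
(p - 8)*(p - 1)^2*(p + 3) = p^4 - 7*p^3 - 13*p^2 + 43*p - 24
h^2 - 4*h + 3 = (h - 3)*(h - 1)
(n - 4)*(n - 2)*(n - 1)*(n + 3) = n^4 - 4*n^3 - 7*n^2 + 34*n - 24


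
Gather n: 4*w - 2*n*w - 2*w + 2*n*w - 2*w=0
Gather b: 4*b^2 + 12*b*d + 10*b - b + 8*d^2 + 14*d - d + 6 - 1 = 4*b^2 + b*(12*d + 9) + 8*d^2 + 13*d + 5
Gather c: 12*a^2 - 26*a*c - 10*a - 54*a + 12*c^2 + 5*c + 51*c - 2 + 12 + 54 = 12*a^2 - 64*a + 12*c^2 + c*(56 - 26*a) + 64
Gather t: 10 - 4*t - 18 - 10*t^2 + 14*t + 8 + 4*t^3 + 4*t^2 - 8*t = 4*t^3 - 6*t^2 + 2*t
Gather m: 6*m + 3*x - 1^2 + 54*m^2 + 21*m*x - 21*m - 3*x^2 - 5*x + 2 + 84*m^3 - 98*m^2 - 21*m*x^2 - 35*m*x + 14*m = 84*m^3 - 44*m^2 + m*(-21*x^2 - 14*x - 1) - 3*x^2 - 2*x + 1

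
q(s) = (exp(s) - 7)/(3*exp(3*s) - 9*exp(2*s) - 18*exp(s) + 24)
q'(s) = (exp(s) - 7)*(-9*exp(3*s) + 18*exp(2*s) + 18*exp(s))/(3*exp(3*s) - 9*exp(2*s) - 18*exp(s) + 24)^2 + exp(s)/(3*exp(3*s) - 9*exp(2*s) - 18*exp(s) + 24) = ((exp(s) - 7)*(-exp(2*s) + 2*exp(s) + 2) + exp(3*s)/3 - exp(2*s) - 2*exp(s) + 8/3)*exp(s)/(exp(3*s) - 3*exp(2*s) - 6*exp(s) + 8)^2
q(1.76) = -0.01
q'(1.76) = 0.06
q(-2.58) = -0.31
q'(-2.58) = -0.02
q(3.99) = 0.00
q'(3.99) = -0.00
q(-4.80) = -0.29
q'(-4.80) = -0.00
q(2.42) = 0.00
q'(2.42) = -0.00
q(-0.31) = -0.88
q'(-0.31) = -2.27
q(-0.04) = -5.71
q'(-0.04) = -138.85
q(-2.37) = -0.31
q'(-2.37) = -0.02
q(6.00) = 0.00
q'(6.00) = 0.00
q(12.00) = 0.00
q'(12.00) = 0.00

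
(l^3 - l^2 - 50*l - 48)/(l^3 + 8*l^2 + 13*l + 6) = (l - 8)/(l + 1)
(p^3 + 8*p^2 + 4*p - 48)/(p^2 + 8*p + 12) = (p^2 + 2*p - 8)/(p + 2)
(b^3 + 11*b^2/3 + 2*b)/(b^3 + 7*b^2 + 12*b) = (b + 2/3)/(b + 4)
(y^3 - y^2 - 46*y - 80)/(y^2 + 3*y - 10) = (y^2 - 6*y - 16)/(y - 2)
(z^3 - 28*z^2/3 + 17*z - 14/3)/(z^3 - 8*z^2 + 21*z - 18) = (3*z^2 - 22*z + 7)/(3*(z^2 - 6*z + 9))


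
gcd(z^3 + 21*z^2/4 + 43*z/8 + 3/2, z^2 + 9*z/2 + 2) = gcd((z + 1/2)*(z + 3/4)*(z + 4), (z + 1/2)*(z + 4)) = z^2 + 9*z/2 + 2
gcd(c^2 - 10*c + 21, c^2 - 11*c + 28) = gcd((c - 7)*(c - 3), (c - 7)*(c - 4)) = c - 7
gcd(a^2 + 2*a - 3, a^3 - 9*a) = a + 3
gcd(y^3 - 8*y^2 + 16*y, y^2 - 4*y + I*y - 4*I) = y - 4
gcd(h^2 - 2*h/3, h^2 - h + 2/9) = h - 2/3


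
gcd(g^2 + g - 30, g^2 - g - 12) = 1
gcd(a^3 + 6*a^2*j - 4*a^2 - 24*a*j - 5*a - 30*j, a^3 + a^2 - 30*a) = a - 5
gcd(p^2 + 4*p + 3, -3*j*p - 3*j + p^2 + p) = p + 1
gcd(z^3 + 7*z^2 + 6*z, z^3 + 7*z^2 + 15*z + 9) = z + 1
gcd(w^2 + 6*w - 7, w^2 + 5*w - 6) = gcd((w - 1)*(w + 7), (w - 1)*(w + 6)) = w - 1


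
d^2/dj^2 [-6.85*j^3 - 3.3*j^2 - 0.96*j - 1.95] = -41.1*j - 6.6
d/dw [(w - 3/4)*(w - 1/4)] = 2*w - 1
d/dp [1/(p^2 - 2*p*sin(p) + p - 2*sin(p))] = (2*p*cos(p) - 2*p + 2*sqrt(2)*sin(p + pi/4) - 1)/((p + 1)^2*(p - 2*sin(p))^2)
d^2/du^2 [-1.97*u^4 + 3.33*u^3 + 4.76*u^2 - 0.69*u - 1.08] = -23.64*u^2 + 19.98*u + 9.52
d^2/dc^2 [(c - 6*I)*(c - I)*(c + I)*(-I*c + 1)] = -12*I*c^2 - 30*c - 14*I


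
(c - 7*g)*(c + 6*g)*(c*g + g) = c^3*g - c^2*g^2 + c^2*g - 42*c*g^3 - c*g^2 - 42*g^3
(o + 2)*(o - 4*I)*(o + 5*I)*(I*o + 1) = I*o^4 + 2*I*o^3 + 21*I*o^2 + 20*o + 42*I*o + 40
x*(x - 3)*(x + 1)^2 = x^4 - x^3 - 5*x^2 - 3*x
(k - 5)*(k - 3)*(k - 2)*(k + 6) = k^4 - 4*k^3 - 29*k^2 + 156*k - 180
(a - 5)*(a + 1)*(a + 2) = a^3 - 2*a^2 - 13*a - 10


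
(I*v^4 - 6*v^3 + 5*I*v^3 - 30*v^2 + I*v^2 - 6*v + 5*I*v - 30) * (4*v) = 4*I*v^5 - 24*v^4 + 20*I*v^4 - 120*v^3 + 4*I*v^3 - 24*v^2 + 20*I*v^2 - 120*v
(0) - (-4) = 4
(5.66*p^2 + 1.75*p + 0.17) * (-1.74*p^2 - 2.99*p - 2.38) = -9.8484*p^4 - 19.9684*p^3 - 18.9991*p^2 - 4.6733*p - 0.4046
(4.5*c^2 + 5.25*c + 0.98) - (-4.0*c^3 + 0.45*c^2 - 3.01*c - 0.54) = 4.0*c^3 + 4.05*c^2 + 8.26*c + 1.52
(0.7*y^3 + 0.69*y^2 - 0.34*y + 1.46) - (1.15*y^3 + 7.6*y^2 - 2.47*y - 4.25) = -0.45*y^3 - 6.91*y^2 + 2.13*y + 5.71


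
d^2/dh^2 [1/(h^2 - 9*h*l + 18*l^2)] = 2*(-h^2 + 9*h*l - 18*l^2 + (2*h - 9*l)^2)/(h^2 - 9*h*l + 18*l^2)^3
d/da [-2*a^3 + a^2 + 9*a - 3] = -6*a^2 + 2*a + 9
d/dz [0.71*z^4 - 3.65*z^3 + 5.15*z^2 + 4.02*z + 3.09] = 2.84*z^3 - 10.95*z^2 + 10.3*z + 4.02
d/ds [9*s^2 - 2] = 18*s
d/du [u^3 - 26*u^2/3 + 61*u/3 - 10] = 3*u^2 - 52*u/3 + 61/3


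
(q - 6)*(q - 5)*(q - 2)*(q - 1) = q^4 - 14*q^3 + 65*q^2 - 112*q + 60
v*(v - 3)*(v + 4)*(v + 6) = v^4 + 7*v^3 - 6*v^2 - 72*v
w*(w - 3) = w^2 - 3*w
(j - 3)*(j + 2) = j^2 - j - 6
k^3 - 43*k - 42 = (k - 7)*(k + 1)*(k + 6)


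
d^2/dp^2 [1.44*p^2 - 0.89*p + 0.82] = 2.88000000000000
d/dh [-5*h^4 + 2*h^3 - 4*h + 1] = -20*h^3 + 6*h^2 - 4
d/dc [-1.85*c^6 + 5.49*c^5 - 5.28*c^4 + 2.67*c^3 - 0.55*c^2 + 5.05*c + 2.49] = -11.1*c^5 + 27.45*c^4 - 21.12*c^3 + 8.01*c^2 - 1.1*c + 5.05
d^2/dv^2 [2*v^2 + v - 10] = 4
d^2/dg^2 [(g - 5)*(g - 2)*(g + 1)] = 6*g - 12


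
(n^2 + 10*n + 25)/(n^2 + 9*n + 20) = (n + 5)/(n + 4)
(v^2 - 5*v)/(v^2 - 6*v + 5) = v/(v - 1)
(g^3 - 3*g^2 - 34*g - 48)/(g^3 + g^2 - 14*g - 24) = (g - 8)/(g - 4)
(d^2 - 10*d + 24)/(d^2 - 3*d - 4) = (d - 6)/(d + 1)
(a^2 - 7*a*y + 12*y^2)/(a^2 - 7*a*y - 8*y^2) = (-a^2 + 7*a*y - 12*y^2)/(-a^2 + 7*a*y + 8*y^2)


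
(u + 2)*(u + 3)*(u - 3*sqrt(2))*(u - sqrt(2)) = u^4 - 4*sqrt(2)*u^3 + 5*u^3 - 20*sqrt(2)*u^2 + 12*u^2 - 24*sqrt(2)*u + 30*u + 36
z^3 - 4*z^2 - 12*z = z*(z - 6)*(z + 2)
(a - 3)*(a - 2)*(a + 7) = a^3 + 2*a^2 - 29*a + 42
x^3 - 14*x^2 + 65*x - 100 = (x - 5)^2*(x - 4)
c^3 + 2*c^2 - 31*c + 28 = (c - 4)*(c - 1)*(c + 7)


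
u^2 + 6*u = u*(u + 6)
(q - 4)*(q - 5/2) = q^2 - 13*q/2 + 10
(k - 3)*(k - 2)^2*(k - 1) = k^4 - 8*k^3 + 23*k^2 - 28*k + 12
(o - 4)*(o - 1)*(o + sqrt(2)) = o^3 - 5*o^2 + sqrt(2)*o^2 - 5*sqrt(2)*o + 4*o + 4*sqrt(2)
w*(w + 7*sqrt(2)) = w^2 + 7*sqrt(2)*w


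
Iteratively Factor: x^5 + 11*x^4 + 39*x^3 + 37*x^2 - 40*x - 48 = (x + 4)*(x^4 + 7*x^3 + 11*x^2 - 7*x - 12) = (x + 1)*(x + 4)*(x^3 + 6*x^2 + 5*x - 12) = (x + 1)*(x + 4)^2*(x^2 + 2*x - 3) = (x + 1)*(x + 3)*(x + 4)^2*(x - 1)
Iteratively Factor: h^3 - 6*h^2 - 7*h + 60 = (h - 5)*(h^2 - h - 12) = (h - 5)*(h + 3)*(h - 4)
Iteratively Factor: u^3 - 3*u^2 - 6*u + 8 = (u + 2)*(u^2 - 5*u + 4) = (u - 4)*(u + 2)*(u - 1)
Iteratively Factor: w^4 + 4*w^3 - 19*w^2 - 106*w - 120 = (w + 3)*(w^3 + w^2 - 22*w - 40) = (w + 3)*(w + 4)*(w^2 - 3*w - 10) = (w - 5)*(w + 3)*(w + 4)*(w + 2)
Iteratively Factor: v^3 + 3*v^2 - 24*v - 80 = (v + 4)*(v^2 - v - 20) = (v + 4)^2*(v - 5)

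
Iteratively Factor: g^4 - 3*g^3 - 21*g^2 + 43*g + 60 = (g - 5)*(g^3 + 2*g^2 - 11*g - 12) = (g - 5)*(g + 1)*(g^2 + g - 12) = (g - 5)*(g - 3)*(g + 1)*(g + 4)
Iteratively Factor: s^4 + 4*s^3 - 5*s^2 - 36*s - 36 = (s + 2)*(s^3 + 2*s^2 - 9*s - 18) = (s - 3)*(s + 2)*(s^2 + 5*s + 6) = (s - 3)*(s + 2)^2*(s + 3)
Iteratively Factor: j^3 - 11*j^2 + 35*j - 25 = (j - 1)*(j^2 - 10*j + 25) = (j - 5)*(j - 1)*(j - 5)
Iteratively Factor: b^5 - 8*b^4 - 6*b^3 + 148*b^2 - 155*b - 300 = (b - 5)*(b^4 - 3*b^3 - 21*b^2 + 43*b + 60) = (b - 5)*(b - 3)*(b^3 - 21*b - 20) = (b - 5)*(b - 3)*(b + 1)*(b^2 - b - 20) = (b - 5)^2*(b - 3)*(b + 1)*(b + 4)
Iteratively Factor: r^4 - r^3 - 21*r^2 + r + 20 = (r - 5)*(r^3 + 4*r^2 - r - 4) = (r - 5)*(r - 1)*(r^2 + 5*r + 4) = (r - 5)*(r - 1)*(r + 4)*(r + 1)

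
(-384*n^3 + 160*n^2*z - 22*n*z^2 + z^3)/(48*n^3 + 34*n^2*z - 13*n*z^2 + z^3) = (-8*n + z)/(n + z)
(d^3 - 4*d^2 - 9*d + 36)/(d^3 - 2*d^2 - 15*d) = (d^2 - 7*d + 12)/(d*(d - 5))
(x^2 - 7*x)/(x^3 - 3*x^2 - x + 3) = x*(x - 7)/(x^3 - 3*x^2 - x + 3)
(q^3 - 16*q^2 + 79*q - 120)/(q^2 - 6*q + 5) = (q^2 - 11*q + 24)/(q - 1)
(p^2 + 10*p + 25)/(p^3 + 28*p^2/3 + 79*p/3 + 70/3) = 3*(p + 5)/(3*p^2 + 13*p + 14)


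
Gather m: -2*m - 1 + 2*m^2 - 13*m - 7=2*m^2 - 15*m - 8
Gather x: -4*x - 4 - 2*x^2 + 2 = -2*x^2 - 4*x - 2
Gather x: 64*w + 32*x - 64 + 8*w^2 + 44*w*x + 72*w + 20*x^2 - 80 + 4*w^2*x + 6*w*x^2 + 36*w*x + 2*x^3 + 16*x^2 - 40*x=8*w^2 + 136*w + 2*x^3 + x^2*(6*w + 36) + x*(4*w^2 + 80*w - 8) - 144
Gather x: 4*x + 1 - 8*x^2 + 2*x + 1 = -8*x^2 + 6*x + 2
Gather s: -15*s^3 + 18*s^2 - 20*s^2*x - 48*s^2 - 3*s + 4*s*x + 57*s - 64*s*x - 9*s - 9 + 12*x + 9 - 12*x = -15*s^3 + s^2*(-20*x - 30) + s*(45 - 60*x)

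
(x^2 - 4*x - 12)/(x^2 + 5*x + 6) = (x - 6)/(x + 3)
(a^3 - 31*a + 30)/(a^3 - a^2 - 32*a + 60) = (a - 1)/(a - 2)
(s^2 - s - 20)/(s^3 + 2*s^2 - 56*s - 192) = (s - 5)/(s^2 - 2*s - 48)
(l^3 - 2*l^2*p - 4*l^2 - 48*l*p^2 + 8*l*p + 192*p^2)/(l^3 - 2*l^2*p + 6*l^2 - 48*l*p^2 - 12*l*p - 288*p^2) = (l - 4)/(l + 6)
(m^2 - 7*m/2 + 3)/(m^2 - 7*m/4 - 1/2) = 2*(2*m - 3)/(4*m + 1)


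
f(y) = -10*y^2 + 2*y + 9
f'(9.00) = -178.00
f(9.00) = -783.00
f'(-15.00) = 302.00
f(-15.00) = -2271.00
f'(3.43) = -66.60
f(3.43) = -101.79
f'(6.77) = -133.40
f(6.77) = -435.79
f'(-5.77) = 117.40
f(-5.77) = -335.47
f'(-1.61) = 34.20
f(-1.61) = -20.14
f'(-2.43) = 50.60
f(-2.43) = -54.91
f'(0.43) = -6.60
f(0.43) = 8.01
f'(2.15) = -41.00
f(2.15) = -32.92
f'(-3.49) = 71.80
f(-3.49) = -119.78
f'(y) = 2 - 20*y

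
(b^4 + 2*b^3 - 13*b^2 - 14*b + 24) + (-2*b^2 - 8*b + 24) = b^4 + 2*b^3 - 15*b^2 - 22*b + 48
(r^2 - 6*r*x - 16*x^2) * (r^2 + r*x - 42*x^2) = r^4 - 5*r^3*x - 64*r^2*x^2 + 236*r*x^3 + 672*x^4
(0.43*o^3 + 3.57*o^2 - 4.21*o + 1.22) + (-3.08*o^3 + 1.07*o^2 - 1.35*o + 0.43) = -2.65*o^3 + 4.64*o^2 - 5.56*o + 1.65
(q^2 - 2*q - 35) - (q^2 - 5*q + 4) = 3*q - 39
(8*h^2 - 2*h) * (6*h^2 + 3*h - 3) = 48*h^4 + 12*h^3 - 30*h^2 + 6*h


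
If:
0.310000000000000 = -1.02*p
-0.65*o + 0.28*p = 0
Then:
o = -0.13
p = -0.30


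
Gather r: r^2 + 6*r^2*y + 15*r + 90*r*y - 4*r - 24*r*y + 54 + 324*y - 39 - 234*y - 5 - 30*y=r^2*(6*y + 1) + r*(66*y + 11) + 60*y + 10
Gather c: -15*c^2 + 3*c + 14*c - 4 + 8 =-15*c^2 + 17*c + 4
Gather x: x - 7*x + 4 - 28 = -6*x - 24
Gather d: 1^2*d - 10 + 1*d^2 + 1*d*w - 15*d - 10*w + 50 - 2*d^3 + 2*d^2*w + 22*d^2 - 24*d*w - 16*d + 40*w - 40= -2*d^3 + d^2*(2*w + 23) + d*(-23*w - 30) + 30*w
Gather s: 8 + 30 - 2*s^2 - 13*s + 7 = -2*s^2 - 13*s + 45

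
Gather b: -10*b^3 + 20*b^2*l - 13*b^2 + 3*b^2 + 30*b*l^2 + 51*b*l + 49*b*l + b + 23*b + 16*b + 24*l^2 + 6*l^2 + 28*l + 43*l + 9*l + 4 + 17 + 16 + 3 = -10*b^3 + b^2*(20*l - 10) + b*(30*l^2 + 100*l + 40) + 30*l^2 + 80*l + 40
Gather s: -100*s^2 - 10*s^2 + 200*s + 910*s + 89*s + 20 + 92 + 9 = -110*s^2 + 1199*s + 121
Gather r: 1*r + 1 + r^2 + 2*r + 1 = r^2 + 3*r + 2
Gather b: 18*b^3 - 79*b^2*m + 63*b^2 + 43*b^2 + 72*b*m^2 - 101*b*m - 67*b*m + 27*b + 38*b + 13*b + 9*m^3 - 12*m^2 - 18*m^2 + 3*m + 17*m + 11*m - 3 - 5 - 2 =18*b^3 + b^2*(106 - 79*m) + b*(72*m^2 - 168*m + 78) + 9*m^3 - 30*m^2 + 31*m - 10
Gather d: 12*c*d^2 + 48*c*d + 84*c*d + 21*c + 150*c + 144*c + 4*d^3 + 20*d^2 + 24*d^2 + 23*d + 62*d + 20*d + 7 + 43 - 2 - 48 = 315*c + 4*d^3 + d^2*(12*c + 44) + d*(132*c + 105)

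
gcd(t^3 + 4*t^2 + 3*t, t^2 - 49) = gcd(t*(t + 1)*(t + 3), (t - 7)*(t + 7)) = 1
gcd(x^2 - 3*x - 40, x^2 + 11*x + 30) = x + 5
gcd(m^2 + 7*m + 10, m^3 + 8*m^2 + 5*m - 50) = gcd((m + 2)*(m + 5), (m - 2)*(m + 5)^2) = m + 5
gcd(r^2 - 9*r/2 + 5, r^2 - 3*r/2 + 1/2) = 1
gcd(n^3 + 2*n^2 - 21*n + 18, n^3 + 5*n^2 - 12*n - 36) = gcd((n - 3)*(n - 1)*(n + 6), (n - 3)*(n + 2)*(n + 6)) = n^2 + 3*n - 18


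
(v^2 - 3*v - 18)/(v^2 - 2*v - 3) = (-v^2 + 3*v + 18)/(-v^2 + 2*v + 3)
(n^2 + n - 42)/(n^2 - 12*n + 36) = (n + 7)/(n - 6)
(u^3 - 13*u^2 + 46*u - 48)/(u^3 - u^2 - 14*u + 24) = (u - 8)/(u + 4)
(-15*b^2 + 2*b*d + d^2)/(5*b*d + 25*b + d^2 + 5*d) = (-3*b + d)/(d + 5)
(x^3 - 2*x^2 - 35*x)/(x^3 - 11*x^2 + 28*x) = (x + 5)/(x - 4)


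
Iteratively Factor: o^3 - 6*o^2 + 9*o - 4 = (o - 1)*(o^2 - 5*o + 4) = (o - 1)^2*(o - 4)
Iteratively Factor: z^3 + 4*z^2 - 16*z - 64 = (z - 4)*(z^2 + 8*z + 16) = (z - 4)*(z + 4)*(z + 4)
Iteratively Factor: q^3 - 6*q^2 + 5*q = (q)*(q^2 - 6*q + 5) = q*(q - 1)*(q - 5)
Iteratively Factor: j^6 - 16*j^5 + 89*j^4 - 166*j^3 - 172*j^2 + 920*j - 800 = (j - 2)*(j^5 - 14*j^4 + 61*j^3 - 44*j^2 - 260*j + 400) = (j - 2)^2*(j^4 - 12*j^3 + 37*j^2 + 30*j - 200) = (j - 4)*(j - 2)^2*(j^3 - 8*j^2 + 5*j + 50) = (j - 5)*(j - 4)*(j - 2)^2*(j^2 - 3*j - 10) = (j - 5)*(j - 4)*(j - 2)^2*(j + 2)*(j - 5)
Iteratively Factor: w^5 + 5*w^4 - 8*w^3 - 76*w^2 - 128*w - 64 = (w + 2)*(w^4 + 3*w^3 - 14*w^2 - 48*w - 32) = (w + 1)*(w + 2)*(w^3 + 2*w^2 - 16*w - 32) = (w + 1)*(w + 2)*(w + 4)*(w^2 - 2*w - 8) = (w + 1)*(w + 2)^2*(w + 4)*(w - 4)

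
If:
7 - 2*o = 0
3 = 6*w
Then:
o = 7/2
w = 1/2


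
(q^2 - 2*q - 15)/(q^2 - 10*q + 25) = (q + 3)/(q - 5)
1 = 1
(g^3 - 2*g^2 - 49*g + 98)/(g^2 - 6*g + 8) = (g^2 - 49)/(g - 4)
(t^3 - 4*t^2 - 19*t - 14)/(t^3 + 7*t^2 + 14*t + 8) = (t - 7)/(t + 4)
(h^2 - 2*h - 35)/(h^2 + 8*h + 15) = (h - 7)/(h + 3)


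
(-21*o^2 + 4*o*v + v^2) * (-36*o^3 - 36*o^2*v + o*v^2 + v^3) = 756*o^5 + 612*o^4*v - 201*o^3*v^2 - 53*o^2*v^3 + 5*o*v^4 + v^5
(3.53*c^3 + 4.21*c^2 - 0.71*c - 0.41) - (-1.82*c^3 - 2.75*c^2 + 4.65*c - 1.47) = 5.35*c^3 + 6.96*c^2 - 5.36*c + 1.06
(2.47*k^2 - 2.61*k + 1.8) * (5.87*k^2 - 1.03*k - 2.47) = 14.4989*k^4 - 17.8648*k^3 + 7.1534*k^2 + 4.5927*k - 4.446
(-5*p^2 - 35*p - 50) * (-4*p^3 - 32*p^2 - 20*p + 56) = 20*p^5 + 300*p^4 + 1420*p^3 + 2020*p^2 - 960*p - 2800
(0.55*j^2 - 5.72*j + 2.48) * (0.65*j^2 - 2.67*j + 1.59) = 0.3575*j^4 - 5.1865*j^3 + 17.7589*j^2 - 15.7164*j + 3.9432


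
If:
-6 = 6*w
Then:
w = -1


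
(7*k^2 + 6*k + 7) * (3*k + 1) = 21*k^3 + 25*k^2 + 27*k + 7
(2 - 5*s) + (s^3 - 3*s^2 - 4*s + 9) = s^3 - 3*s^2 - 9*s + 11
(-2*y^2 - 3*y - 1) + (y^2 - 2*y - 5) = -y^2 - 5*y - 6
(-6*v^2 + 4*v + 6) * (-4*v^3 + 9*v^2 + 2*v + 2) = 24*v^5 - 70*v^4 + 50*v^2 + 20*v + 12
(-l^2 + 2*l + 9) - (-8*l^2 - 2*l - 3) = 7*l^2 + 4*l + 12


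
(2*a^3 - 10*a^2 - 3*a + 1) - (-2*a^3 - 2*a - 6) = 4*a^3 - 10*a^2 - a + 7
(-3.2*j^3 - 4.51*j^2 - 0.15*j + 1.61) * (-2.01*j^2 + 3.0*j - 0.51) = 6.432*j^5 - 0.534900000000002*j^4 - 11.5965*j^3 - 1.386*j^2 + 4.9065*j - 0.8211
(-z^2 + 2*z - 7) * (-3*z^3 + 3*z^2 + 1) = 3*z^5 - 9*z^4 + 27*z^3 - 22*z^2 + 2*z - 7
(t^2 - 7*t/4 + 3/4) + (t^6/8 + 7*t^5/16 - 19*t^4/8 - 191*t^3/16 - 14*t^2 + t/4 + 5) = t^6/8 + 7*t^5/16 - 19*t^4/8 - 191*t^3/16 - 13*t^2 - 3*t/2 + 23/4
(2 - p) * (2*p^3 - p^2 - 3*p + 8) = -2*p^4 + 5*p^3 + p^2 - 14*p + 16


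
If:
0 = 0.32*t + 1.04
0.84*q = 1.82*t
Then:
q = -7.04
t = -3.25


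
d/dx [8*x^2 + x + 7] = 16*x + 1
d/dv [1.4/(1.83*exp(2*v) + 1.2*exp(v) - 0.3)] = (-5.124*exp(v) - 1.68)*exp(v)/(1.83*exp(2*v) + 1.2*exp(v) - 0.3)^2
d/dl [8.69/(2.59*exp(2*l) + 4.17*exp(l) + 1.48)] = (-45.0142*exp(l) - 36.2373)*exp(l)/(2.59*exp(2*l) + 4.17*exp(l) + 1.48)^2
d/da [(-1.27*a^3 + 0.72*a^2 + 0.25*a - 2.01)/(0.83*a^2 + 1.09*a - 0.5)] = (-1.0541*a^4 - 2.7686*a^3 + 2.4823*a^2 + 2.6166*a + 2.0659)/(0.6889*a^4 + 1.8094*a^3 + 0.3581*a^2 - 1.09*a + 0.25)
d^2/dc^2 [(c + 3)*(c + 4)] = 2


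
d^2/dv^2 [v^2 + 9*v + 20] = 2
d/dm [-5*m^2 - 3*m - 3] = -10*m - 3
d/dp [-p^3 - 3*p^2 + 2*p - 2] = -3*p^2 - 6*p + 2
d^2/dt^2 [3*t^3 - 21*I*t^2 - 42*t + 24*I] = 18*t - 42*I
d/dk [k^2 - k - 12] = 2*k - 1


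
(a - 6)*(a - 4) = a^2 - 10*a + 24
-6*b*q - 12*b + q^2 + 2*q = (-6*b + q)*(q + 2)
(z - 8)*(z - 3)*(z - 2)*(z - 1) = z^4 - 14*z^3 + 59*z^2 - 94*z + 48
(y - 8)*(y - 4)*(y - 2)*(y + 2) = y^4 - 12*y^3 + 28*y^2 + 48*y - 128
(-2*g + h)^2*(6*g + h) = 24*g^3 - 20*g^2*h + 2*g*h^2 + h^3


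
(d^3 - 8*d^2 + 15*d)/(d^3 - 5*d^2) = (d - 3)/d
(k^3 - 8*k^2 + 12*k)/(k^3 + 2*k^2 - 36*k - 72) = k*(k - 2)/(k^2 + 8*k + 12)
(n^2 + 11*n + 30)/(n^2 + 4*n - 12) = (n + 5)/(n - 2)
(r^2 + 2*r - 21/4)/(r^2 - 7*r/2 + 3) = (r + 7/2)/(r - 2)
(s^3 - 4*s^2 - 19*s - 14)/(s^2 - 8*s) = (s^3 - 4*s^2 - 19*s - 14)/(s*(s - 8))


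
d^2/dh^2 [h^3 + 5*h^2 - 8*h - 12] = 6*h + 10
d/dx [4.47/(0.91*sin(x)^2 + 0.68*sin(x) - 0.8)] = -(8.1354*sin(x) + 3.0396)*cos(x)/(0.91*sin(x)^2 + 0.68*sin(x) - 0.8)^2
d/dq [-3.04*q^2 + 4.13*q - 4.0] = 4.13 - 6.08*q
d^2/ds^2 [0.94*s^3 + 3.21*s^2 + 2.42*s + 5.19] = 5.64*s + 6.42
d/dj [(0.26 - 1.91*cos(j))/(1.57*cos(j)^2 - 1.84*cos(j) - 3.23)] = (-2.9987*cos(j)^2 + 0.8164*cos(j) - 6.6477)*sin(j)/(2.4649*cos(j)^4 - 5.7776*cos(j)^3 - 6.7566*cos(j)^2 + 11.8864*cos(j) + 10.4329)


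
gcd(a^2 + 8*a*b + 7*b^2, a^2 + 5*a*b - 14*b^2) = a + 7*b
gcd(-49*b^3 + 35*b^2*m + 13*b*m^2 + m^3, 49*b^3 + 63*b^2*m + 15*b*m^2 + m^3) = 49*b^2 + 14*b*m + m^2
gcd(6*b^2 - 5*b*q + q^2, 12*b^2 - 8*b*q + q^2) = -2*b + q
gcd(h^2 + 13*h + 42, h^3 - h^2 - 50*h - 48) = h + 6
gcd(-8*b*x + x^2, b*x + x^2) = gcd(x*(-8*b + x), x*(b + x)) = x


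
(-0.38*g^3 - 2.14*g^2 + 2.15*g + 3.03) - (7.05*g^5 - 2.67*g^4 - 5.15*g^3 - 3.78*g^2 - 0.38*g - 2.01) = -7.05*g^5 + 2.67*g^4 + 4.77*g^3 + 1.64*g^2 + 2.53*g + 5.04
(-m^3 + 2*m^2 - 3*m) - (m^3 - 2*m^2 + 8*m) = -2*m^3 + 4*m^2 - 11*m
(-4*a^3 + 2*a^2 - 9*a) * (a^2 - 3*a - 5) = -4*a^5 + 14*a^4 + 5*a^3 + 17*a^2 + 45*a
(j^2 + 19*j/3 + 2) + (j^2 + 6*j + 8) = 2*j^2 + 37*j/3 + 10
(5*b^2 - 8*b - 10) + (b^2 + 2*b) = 6*b^2 - 6*b - 10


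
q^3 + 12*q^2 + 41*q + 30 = (q + 1)*(q + 5)*(q + 6)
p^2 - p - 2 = (p - 2)*(p + 1)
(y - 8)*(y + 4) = y^2 - 4*y - 32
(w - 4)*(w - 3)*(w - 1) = w^3 - 8*w^2 + 19*w - 12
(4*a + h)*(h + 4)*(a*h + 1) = 4*a^2*h^2 + 16*a^2*h + a*h^3 + 4*a*h^2 + 4*a*h + 16*a + h^2 + 4*h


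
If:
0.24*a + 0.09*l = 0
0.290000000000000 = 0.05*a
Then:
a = 5.80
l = -15.47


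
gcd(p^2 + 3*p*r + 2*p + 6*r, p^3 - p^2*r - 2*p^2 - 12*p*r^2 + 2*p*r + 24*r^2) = p + 3*r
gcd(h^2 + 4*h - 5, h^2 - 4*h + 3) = h - 1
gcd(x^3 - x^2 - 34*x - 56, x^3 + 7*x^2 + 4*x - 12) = x + 2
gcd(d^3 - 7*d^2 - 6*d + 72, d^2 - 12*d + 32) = d - 4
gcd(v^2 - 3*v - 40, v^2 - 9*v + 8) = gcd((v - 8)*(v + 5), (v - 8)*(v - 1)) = v - 8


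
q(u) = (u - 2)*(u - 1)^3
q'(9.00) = 1856.00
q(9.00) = 3584.00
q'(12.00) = 4961.00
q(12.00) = 13310.00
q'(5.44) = 290.97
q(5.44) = 301.10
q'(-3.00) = -304.00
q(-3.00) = 320.00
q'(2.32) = 3.97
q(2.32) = 0.74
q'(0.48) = -1.37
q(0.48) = 0.21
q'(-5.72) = -1349.33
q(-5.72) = 2342.75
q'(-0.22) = -11.73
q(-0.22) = 4.03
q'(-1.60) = -90.58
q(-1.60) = 63.27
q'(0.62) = -0.65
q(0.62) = 0.08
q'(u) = 3*(u - 2)*(u - 1)^2 + (u - 1)^3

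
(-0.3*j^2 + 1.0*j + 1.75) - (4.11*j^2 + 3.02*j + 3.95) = -4.41*j^2 - 2.02*j - 2.2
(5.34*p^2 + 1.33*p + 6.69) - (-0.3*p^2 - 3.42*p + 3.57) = 5.64*p^2 + 4.75*p + 3.12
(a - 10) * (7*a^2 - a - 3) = 7*a^3 - 71*a^2 + 7*a + 30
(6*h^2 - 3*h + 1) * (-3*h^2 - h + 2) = -18*h^4 + 3*h^3 + 12*h^2 - 7*h + 2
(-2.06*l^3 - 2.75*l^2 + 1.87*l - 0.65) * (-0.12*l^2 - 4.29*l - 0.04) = 0.2472*l^5 + 9.1674*l^4 + 11.6555*l^3 - 7.8343*l^2 + 2.7137*l + 0.026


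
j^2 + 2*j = j*(j + 2)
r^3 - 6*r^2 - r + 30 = (r - 5)*(r - 3)*(r + 2)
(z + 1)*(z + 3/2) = z^2 + 5*z/2 + 3/2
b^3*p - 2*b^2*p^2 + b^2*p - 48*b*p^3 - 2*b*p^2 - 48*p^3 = (b - 8*p)*(b + 6*p)*(b*p + p)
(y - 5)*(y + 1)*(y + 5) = y^3 + y^2 - 25*y - 25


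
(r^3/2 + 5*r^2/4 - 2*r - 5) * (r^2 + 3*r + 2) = r^5/2 + 11*r^4/4 + 11*r^3/4 - 17*r^2/2 - 19*r - 10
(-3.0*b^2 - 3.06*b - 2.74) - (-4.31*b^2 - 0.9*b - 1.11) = 1.31*b^2 - 2.16*b - 1.63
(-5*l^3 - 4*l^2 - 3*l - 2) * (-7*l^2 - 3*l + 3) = 35*l^5 + 43*l^4 + 18*l^3 + 11*l^2 - 3*l - 6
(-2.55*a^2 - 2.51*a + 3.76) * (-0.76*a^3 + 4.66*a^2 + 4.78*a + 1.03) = 1.938*a^5 - 9.9754*a^4 - 26.7432*a^3 + 2.8973*a^2 + 15.3875*a + 3.8728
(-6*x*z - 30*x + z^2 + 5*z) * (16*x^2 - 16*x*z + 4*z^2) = -96*x^3*z - 480*x^3 + 112*x^2*z^2 + 560*x^2*z - 40*x*z^3 - 200*x*z^2 + 4*z^4 + 20*z^3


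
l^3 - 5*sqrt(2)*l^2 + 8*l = l*(l - 4*sqrt(2))*(l - sqrt(2))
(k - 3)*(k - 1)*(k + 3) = k^3 - k^2 - 9*k + 9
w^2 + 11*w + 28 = (w + 4)*(w + 7)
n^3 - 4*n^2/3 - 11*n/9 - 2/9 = (n - 2)*(n + 1/3)^2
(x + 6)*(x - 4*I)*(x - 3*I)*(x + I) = x^4 + 6*x^3 - 6*I*x^3 - 5*x^2 - 36*I*x^2 - 30*x - 12*I*x - 72*I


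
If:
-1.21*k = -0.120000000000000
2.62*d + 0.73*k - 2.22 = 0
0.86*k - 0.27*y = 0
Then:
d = 0.82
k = 0.10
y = 0.32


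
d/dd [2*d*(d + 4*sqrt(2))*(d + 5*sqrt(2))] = 6*d^2 + 36*sqrt(2)*d + 80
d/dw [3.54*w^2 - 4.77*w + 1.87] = 7.08*w - 4.77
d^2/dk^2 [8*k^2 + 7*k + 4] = 16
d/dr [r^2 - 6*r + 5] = 2*r - 6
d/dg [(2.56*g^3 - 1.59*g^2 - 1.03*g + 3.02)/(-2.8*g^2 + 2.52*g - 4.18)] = (-7.168*g^4 + 12.9024*g^3 - 38.9932*g^2 + 30.2044*g - 3.305)/(7.84*g^4 - 14.112*g^3 + 29.7584*g^2 - 21.0672*g + 17.4724)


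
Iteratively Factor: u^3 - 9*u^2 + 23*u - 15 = (u - 5)*(u^2 - 4*u + 3) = (u - 5)*(u - 3)*(u - 1)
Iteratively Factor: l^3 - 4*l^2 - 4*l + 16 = (l + 2)*(l^2 - 6*l + 8) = (l - 4)*(l + 2)*(l - 2)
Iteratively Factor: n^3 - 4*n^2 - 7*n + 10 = (n - 5)*(n^2 + n - 2) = (n - 5)*(n + 2)*(n - 1)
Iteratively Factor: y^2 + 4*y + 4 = (y + 2)*(y + 2)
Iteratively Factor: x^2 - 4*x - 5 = (x - 5)*(x + 1)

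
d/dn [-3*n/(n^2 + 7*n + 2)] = 3*(n^2 - 2)/(n^4 + 14*n^3 + 53*n^2 + 28*n + 4)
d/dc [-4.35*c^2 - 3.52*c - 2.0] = -8.7*c - 3.52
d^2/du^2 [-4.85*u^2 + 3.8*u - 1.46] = -9.70000000000000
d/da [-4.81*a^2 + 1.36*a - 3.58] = 1.36 - 9.62*a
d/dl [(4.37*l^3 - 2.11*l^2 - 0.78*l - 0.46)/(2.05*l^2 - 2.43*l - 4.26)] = (8.9585*l^4 - 21.2382*l^3 - 49.1223*l^2 + 19.8632*l + 2.205)/(4.2025*l^4 - 9.963*l^3 - 11.5611*l^2 + 20.7036*l + 18.1476)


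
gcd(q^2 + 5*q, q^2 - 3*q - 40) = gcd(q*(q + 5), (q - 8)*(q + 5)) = q + 5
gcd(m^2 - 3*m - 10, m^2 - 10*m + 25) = m - 5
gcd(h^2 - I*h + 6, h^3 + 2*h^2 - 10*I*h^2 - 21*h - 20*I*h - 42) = h - 3*I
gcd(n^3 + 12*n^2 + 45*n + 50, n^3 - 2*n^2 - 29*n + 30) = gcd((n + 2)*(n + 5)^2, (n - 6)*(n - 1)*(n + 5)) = n + 5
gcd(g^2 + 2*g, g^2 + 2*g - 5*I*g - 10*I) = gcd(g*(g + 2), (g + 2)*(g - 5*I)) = g + 2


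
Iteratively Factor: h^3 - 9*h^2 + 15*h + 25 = (h + 1)*(h^2 - 10*h + 25) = (h - 5)*(h + 1)*(h - 5)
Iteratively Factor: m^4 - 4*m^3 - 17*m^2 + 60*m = (m)*(m^3 - 4*m^2 - 17*m + 60) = m*(m - 5)*(m^2 + m - 12) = m*(m - 5)*(m + 4)*(m - 3)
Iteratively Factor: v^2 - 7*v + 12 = (v - 4)*(v - 3)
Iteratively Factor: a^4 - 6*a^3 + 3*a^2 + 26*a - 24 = (a + 2)*(a^3 - 8*a^2 + 19*a - 12) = (a - 4)*(a + 2)*(a^2 - 4*a + 3) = (a - 4)*(a - 1)*(a + 2)*(a - 3)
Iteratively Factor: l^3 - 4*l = (l)*(l^2 - 4) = l*(l + 2)*(l - 2)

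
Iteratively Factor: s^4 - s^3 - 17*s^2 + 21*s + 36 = (s + 1)*(s^3 - 2*s^2 - 15*s + 36) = (s - 3)*(s + 1)*(s^2 + s - 12) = (s - 3)^2*(s + 1)*(s + 4)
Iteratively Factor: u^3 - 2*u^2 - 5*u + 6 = (u - 1)*(u^2 - u - 6) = (u - 1)*(u + 2)*(u - 3)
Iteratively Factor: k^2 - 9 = (k + 3)*(k - 3)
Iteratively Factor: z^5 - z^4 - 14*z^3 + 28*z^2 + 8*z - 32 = (z - 2)*(z^4 + z^3 - 12*z^2 + 4*z + 16) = (z - 2)^2*(z^3 + 3*z^2 - 6*z - 8) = (z - 2)^2*(z + 4)*(z^2 - z - 2) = (z - 2)^3*(z + 4)*(z + 1)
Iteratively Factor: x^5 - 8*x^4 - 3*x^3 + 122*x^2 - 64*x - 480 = (x - 5)*(x^4 - 3*x^3 - 18*x^2 + 32*x + 96) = (x - 5)*(x + 2)*(x^3 - 5*x^2 - 8*x + 48) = (x - 5)*(x - 4)*(x + 2)*(x^2 - x - 12) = (x - 5)*(x - 4)^2*(x + 2)*(x + 3)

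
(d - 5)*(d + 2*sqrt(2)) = d^2 - 5*d + 2*sqrt(2)*d - 10*sqrt(2)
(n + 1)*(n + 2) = n^2 + 3*n + 2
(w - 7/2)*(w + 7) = w^2 + 7*w/2 - 49/2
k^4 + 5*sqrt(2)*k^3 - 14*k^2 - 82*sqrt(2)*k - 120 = (k - 3*sqrt(2))*(k + sqrt(2))*(k + 2*sqrt(2))*(k + 5*sqrt(2))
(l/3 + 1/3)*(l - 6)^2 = l^3/3 - 11*l^2/3 + 8*l + 12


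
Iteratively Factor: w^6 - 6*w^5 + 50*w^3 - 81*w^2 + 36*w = (w - 1)*(w^5 - 5*w^4 - 5*w^3 + 45*w^2 - 36*w) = (w - 1)^2*(w^4 - 4*w^3 - 9*w^2 + 36*w) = (w - 1)^2*(w + 3)*(w^3 - 7*w^2 + 12*w) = (w - 4)*(w - 1)^2*(w + 3)*(w^2 - 3*w) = w*(w - 4)*(w - 1)^2*(w + 3)*(w - 3)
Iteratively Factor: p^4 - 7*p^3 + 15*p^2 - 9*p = (p - 3)*(p^3 - 4*p^2 + 3*p) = (p - 3)^2*(p^2 - p) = p*(p - 3)^2*(p - 1)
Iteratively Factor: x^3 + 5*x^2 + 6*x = (x + 3)*(x^2 + 2*x) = x*(x + 3)*(x + 2)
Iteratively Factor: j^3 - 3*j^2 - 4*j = (j - 4)*(j^2 + j) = j*(j - 4)*(j + 1)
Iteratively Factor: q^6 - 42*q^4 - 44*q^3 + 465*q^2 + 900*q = (q + 4)*(q^5 - 4*q^4 - 26*q^3 + 60*q^2 + 225*q) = (q + 3)*(q + 4)*(q^4 - 7*q^3 - 5*q^2 + 75*q) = (q - 5)*(q + 3)*(q + 4)*(q^3 - 2*q^2 - 15*q) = (q - 5)^2*(q + 3)*(q + 4)*(q^2 + 3*q) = q*(q - 5)^2*(q + 3)*(q + 4)*(q + 3)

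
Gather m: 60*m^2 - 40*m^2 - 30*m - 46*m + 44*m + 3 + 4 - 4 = 20*m^2 - 32*m + 3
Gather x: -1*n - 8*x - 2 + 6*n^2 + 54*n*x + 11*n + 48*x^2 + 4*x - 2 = 6*n^2 + 10*n + 48*x^2 + x*(54*n - 4) - 4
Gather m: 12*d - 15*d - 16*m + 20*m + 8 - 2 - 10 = -3*d + 4*m - 4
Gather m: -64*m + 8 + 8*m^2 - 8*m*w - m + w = 8*m^2 + m*(-8*w - 65) + w + 8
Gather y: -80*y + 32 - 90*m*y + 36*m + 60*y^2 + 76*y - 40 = 36*m + 60*y^2 + y*(-90*m - 4) - 8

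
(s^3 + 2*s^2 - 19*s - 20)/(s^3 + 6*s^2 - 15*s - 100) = (s + 1)/(s + 5)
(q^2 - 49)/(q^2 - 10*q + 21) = (q + 7)/(q - 3)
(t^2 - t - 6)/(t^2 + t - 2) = (t - 3)/(t - 1)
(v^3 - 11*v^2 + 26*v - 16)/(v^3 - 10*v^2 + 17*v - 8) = (v - 2)/(v - 1)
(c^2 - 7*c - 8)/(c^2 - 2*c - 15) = (-c^2 + 7*c + 8)/(-c^2 + 2*c + 15)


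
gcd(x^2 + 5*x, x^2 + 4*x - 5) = x + 5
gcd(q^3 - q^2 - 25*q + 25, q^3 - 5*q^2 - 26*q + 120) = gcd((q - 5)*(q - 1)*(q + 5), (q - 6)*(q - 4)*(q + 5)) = q + 5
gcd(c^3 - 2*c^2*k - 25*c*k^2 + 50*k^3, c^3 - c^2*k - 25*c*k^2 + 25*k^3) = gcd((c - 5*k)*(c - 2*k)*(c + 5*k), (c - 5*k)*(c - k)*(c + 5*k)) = c^2 - 25*k^2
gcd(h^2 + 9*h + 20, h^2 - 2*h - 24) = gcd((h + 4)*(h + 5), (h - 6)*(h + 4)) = h + 4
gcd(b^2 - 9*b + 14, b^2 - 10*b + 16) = b - 2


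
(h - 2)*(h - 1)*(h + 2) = h^3 - h^2 - 4*h + 4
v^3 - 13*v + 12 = (v - 3)*(v - 1)*(v + 4)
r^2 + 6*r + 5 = (r + 1)*(r + 5)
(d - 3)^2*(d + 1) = d^3 - 5*d^2 + 3*d + 9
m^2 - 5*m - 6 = (m - 6)*(m + 1)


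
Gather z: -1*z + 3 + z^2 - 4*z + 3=z^2 - 5*z + 6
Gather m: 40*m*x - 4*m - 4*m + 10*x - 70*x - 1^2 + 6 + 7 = m*(40*x - 8) - 60*x + 12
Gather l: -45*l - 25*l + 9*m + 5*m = -70*l + 14*m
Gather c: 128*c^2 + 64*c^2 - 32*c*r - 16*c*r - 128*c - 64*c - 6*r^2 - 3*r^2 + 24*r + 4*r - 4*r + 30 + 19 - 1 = 192*c^2 + c*(-48*r - 192) - 9*r^2 + 24*r + 48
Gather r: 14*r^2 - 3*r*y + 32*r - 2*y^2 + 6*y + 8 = 14*r^2 + r*(32 - 3*y) - 2*y^2 + 6*y + 8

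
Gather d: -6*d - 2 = -6*d - 2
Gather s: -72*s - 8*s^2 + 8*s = -8*s^2 - 64*s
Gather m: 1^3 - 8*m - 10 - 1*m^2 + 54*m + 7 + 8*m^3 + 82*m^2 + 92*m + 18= 8*m^3 + 81*m^2 + 138*m + 16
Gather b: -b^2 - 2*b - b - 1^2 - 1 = -b^2 - 3*b - 2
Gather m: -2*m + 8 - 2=6 - 2*m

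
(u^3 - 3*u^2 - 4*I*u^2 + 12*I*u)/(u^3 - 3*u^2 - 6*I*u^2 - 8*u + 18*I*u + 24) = u/(u - 2*I)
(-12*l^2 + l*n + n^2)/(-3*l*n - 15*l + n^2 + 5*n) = (4*l + n)/(n + 5)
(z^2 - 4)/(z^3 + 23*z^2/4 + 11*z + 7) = 4*(z - 2)/(4*z^2 + 15*z + 14)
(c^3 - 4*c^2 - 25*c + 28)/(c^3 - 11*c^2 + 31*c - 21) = (c + 4)/(c - 3)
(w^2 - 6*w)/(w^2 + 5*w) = (w - 6)/(w + 5)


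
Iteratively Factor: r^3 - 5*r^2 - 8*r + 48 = (r - 4)*(r^2 - r - 12) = (r - 4)*(r + 3)*(r - 4)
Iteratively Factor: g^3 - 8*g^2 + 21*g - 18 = (g - 2)*(g^2 - 6*g + 9) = (g - 3)*(g - 2)*(g - 3)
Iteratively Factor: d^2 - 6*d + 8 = (d - 2)*(d - 4)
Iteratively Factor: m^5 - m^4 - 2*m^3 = (m)*(m^4 - m^3 - 2*m^2) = m^2*(m^3 - m^2 - 2*m) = m^2*(m - 2)*(m^2 + m) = m^2*(m - 2)*(m + 1)*(m)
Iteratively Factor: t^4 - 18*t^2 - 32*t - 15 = (t + 1)*(t^3 - t^2 - 17*t - 15) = (t - 5)*(t + 1)*(t^2 + 4*t + 3) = (t - 5)*(t + 1)^2*(t + 3)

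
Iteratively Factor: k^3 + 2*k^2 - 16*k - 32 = (k + 2)*(k^2 - 16) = (k - 4)*(k + 2)*(k + 4)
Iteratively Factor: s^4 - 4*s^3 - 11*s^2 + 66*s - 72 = (s - 2)*(s^3 - 2*s^2 - 15*s + 36) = (s - 3)*(s - 2)*(s^2 + s - 12) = (s - 3)*(s - 2)*(s + 4)*(s - 3)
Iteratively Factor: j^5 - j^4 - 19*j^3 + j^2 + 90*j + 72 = (j + 1)*(j^4 - 2*j^3 - 17*j^2 + 18*j + 72) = (j - 4)*(j + 1)*(j^3 + 2*j^2 - 9*j - 18) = (j - 4)*(j - 3)*(j + 1)*(j^2 + 5*j + 6) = (j - 4)*(j - 3)*(j + 1)*(j + 2)*(j + 3)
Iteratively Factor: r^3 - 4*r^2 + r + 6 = (r + 1)*(r^2 - 5*r + 6) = (r - 2)*(r + 1)*(r - 3)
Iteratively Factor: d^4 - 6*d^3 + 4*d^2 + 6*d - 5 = (d - 1)*(d^3 - 5*d^2 - d + 5) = (d - 1)^2*(d^2 - 4*d - 5) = (d - 1)^2*(d + 1)*(d - 5)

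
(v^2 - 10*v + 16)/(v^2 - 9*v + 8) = (v - 2)/(v - 1)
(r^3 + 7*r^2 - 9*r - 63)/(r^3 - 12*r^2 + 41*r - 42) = (r^2 + 10*r + 21)/(r^2 - 9*r + 14)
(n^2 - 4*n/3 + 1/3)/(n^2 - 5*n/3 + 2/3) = (3*n - 1)/(3*n - 2)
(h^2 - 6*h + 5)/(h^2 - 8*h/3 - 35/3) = 3*(h - 1)/(3*h + 7)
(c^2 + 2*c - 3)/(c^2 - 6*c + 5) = (c + 3)/(c - 5)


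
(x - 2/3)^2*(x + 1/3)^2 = x^4 - 2*x^3/3 - x^2/3 + 4*x/27 + 4/81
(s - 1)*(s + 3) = s^2 + 2*s - 3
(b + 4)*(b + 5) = b^2 + 9*b + 20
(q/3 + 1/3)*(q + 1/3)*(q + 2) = q^3/3 + 10*q^2/9 + q + 2/9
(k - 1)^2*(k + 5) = k^3 + 3*k^2 - 9*k + 5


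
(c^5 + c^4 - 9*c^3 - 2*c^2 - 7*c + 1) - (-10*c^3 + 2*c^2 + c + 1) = c^5 + c^4 + c^3 - 4*c^2 - 8*c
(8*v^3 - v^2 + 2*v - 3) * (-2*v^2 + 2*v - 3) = -16*v^5 + 18*v^4 - 30*v^3 + 13*v^2 - 12*v + 9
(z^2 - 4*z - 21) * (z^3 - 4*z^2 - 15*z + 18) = z^5 - 8*z^4 - 20*z^3 + 162*z^2 + 243*z - 378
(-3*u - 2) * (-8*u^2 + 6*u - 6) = 24*u^3 - 2*u^2 + 6*u + 12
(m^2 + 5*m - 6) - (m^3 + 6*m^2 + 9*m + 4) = -m^3 - 5*m^2 - 4*m - 10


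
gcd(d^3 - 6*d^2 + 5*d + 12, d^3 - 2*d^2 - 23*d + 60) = d^2 - 7*d + 12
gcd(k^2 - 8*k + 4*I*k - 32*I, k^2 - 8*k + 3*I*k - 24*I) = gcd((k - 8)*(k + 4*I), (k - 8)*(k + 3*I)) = k - 8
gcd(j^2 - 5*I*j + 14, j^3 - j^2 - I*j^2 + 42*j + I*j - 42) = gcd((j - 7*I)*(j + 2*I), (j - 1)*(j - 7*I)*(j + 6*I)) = j - 7*I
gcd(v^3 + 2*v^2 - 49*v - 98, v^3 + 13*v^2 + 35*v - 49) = v + 7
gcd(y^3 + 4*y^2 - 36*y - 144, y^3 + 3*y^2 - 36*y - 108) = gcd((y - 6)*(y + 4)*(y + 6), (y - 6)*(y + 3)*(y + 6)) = y^2 - 36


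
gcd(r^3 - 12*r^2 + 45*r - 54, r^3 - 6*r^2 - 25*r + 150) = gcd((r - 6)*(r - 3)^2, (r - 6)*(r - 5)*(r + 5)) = r - 6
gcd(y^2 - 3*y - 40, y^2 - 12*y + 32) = y - 8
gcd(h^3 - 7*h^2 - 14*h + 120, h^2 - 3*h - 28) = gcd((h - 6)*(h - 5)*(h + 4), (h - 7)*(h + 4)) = h + 4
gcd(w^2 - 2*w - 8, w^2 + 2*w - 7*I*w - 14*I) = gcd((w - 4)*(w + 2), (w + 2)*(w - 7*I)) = w + 2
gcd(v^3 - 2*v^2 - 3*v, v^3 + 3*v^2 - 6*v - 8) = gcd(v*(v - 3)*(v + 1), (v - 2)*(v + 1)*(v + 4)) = v + 1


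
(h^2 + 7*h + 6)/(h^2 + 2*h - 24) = (h + 1)/(h - 4)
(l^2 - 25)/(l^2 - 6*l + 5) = (l + 5)/(l - 1)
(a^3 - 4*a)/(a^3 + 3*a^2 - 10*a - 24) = a*(a - 2)/(a^2 + a - 12)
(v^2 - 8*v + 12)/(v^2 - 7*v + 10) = (v - 6)/(v - 5)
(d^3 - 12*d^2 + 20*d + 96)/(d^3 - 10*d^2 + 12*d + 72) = (d - 8)/(d - 6)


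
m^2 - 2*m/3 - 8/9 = (m - 4/3)*(m + 2/3)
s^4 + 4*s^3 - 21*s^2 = s^2*(s - 3)*(s + 7)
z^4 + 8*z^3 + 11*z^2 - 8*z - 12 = (z - 1)*(z + 1)*(z + 2)*(z + 6)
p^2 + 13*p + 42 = (p + 6)*(p + 7)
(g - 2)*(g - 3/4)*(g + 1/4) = g^3 - 5*g^2/2 + 13*g/16 + 3/8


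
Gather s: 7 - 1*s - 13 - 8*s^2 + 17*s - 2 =-8*s^2 + 16*s - 8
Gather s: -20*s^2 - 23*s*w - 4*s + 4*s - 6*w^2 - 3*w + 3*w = -20*s^2 - 23*s*w - 6*w^2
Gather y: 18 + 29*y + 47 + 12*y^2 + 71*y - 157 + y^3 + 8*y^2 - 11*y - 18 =y^3 + 20*y^2 + 89*y - 110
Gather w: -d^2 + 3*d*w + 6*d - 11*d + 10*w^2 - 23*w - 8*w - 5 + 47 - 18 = -d^2 - 5*d + 10*w^2 + w*(3*d - 31) + 24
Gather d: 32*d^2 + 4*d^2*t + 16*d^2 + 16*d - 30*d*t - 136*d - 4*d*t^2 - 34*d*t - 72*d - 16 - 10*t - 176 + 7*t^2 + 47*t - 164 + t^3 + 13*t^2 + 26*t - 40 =d^2*(4*t + 48) + d*(-4*t^2 - 64*t - 192) + t^3 + 20*t^2 + 63*t - 396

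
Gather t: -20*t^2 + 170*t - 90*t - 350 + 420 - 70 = -20*t^2 + 80*t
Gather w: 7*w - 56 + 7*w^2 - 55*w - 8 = 7*w^2 - 48*w - 64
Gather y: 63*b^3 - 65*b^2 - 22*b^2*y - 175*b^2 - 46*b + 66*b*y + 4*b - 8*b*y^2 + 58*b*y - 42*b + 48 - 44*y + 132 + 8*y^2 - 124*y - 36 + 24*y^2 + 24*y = 63*b^3 - 240*b^2 - 84*b + y^2*(32 - 8*b) + y*(-22*b^2 + 124*b - 144) + 144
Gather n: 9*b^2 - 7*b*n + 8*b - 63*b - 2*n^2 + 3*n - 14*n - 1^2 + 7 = 9*b^2 - 55*b - 2*n^2 + n*(-7*b - 11) + 6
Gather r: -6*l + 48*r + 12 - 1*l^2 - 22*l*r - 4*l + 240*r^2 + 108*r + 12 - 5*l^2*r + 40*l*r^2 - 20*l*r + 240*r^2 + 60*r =-l^2 - 10*l + r^2*(40*l + 480) + r*(-5*l^2 - 42*l + 216) + 24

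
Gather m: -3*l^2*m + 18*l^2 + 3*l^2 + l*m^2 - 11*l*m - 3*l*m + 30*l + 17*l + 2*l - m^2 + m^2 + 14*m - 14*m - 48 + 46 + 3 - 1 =21*l^2 + l*m^2 + 49*l + m*(-3*l^2 - 14*l)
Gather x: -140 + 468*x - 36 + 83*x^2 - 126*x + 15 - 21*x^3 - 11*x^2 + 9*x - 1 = -21*x^3 + 72*x^2 + 351*x - 162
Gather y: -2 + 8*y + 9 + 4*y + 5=12*y + 12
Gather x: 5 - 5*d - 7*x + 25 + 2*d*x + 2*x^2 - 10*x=-5*d + 2*x^2 + x*(2*d - 17) + 30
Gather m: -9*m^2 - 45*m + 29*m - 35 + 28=-9*m^2 - 16*m - 7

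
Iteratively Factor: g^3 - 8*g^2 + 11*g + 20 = (g + 1)*(g^2 - 9*g + 20) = (g - 5)*(g + 1)*(g - 4)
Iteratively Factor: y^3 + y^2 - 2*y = (y)*(y^2 + y - 2) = y*(y - 1)*(y + 2)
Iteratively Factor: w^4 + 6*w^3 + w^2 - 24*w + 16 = (w - 1)*(w^3 + 7*w^2 + 8*w - 16) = (w - 1)*(w + 4)*(w^2 + 3*w - 4) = (w - 1)*(w + 4)^2*(w - 1)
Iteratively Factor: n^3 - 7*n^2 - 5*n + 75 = (n + 3)*(n^2 - 10*n + 25) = (n - 5)*(n + 3)*(n - 5)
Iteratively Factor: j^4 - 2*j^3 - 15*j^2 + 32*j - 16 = (j + 4)*(j^3 - 6*j^2 + 9*j - 4) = (j - 4)*(j + 4)*(j^2 - 2*j + 1) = (j - 4)*(j - 1)*(j + 4)*(j - 1)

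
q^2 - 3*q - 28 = (q - 7)*(q + 4)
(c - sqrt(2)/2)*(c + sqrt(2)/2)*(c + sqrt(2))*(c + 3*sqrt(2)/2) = c^4 + 5*sqrt(2)*c^3/2 + 5*c^2/2 - 5*sqrt(2)*c/4 - 3/2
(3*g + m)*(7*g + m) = 21*g^2 + 10*g*m + m^2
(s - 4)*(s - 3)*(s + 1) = s^3 - 6*s^2 + 5*s + 12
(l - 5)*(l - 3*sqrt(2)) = l^2 - 5*l - 3*sqrt(2)*l + 15*sqrt(2)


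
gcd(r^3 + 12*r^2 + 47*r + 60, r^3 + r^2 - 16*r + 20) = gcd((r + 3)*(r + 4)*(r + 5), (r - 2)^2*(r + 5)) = r + 5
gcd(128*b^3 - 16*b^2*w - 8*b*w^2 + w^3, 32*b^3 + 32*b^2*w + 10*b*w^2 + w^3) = 4*b + w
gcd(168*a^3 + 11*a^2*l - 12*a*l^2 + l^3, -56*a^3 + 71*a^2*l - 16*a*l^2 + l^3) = 56*a^2 - 15*a*l + l^2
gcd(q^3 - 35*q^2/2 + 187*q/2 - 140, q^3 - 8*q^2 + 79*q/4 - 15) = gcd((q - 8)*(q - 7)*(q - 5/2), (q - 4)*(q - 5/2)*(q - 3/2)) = q - 5/2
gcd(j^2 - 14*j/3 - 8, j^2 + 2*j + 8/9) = j + 4/3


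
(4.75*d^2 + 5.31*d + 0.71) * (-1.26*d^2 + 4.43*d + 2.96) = -5.985*d^4 + 14.3519*d^3 + 36.6887*d^2 + 18.8629*d + 2.1016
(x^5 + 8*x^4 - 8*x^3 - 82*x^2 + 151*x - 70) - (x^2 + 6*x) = x^5 + 8*x^4 - 8*x^3 - 83*x^2 + 145*x - 70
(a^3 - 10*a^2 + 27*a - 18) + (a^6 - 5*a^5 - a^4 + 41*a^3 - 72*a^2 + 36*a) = a^6 - 5*a^5 - a^4 + 42*a^3 - 82*a^2 + 63*a - 18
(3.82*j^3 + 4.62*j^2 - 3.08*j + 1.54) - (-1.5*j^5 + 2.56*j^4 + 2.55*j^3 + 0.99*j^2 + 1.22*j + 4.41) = 1.5*j^5 - 2.56*j^4 + 1.27*j^3 + 3.63*j^2 - 4.3*j - 2.87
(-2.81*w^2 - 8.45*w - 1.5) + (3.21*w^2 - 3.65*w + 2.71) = 0.4*w^2 - 12.1*w + 1.21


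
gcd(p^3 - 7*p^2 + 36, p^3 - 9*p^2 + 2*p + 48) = p^2 - p - 6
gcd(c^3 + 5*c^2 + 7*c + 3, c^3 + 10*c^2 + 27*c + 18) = c^2 + 4*c + 3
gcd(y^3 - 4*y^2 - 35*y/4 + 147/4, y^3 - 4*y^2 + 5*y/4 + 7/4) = y - 7/2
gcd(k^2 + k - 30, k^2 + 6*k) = k + 6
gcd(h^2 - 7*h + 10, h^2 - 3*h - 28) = 1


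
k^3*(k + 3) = k^4 + 3*k^3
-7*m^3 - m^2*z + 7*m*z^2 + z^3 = (-m + z)*(m + z)*(7*m + z)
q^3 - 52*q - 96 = (q - 8)*(q + 2)*(q + 6)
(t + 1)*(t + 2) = t^2 + 3*t + 2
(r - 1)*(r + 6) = r^2 + 5*r - 6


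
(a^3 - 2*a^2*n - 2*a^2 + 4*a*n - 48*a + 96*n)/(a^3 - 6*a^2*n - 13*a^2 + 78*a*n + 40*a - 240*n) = (a^2 - 2*a*n + 6*a - 12*n)/(a^2 - 6*a*n - 5*a + 30*n)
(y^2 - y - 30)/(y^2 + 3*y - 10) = (y - 6)/(y - 2)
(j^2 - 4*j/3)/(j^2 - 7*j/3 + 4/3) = j/(j - 1)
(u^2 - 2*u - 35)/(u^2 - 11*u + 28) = (u + 5)/(u - 4)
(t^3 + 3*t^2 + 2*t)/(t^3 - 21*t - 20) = t*(t + 2)/(t^2 - t - 20)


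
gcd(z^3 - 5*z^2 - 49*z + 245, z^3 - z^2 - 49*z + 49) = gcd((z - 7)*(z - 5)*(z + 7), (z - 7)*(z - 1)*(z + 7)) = z^2 - 49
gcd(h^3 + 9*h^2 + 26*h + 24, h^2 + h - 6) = h + 3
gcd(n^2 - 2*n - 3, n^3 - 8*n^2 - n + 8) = n + 1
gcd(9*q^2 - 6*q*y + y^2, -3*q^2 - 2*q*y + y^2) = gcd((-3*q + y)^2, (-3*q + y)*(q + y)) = -3*q + y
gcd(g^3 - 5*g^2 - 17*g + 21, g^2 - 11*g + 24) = 1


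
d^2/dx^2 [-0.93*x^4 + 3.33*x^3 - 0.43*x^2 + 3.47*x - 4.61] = -11.16*x^2 + 19.98*x - 0.86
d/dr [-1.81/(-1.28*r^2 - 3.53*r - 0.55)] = (-4.6336*r - 6.3893)/(1.28*r^2 + 3.53*r + 0.55)^2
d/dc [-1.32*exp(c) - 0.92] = -1.32*exp(c)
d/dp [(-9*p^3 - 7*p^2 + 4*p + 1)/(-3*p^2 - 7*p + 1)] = (27*p^4 + 126*p^3 + 34*p^2 - 8*p + 11)/(9*p^4 + 42*p^3 + 43*p^2 - 14*p + 1)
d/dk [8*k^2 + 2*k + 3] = 16*k + 2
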